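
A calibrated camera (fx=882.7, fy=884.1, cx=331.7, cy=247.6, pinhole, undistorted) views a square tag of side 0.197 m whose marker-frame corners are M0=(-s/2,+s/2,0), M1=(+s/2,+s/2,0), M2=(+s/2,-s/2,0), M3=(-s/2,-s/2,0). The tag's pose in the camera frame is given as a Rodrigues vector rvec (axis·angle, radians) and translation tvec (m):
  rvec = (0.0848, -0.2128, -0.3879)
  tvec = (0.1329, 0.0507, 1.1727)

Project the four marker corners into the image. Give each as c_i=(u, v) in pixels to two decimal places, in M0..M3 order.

c0=(392.21, 383.59) c1=(520.92, 323.83) c2=(470.82, 189.15) c3=(337.75, 245.77)

Intrinsics K: fx=882.7, fy=884.1, cx=331.7, cy=247.6
Marker side s = 0.197 m; corners in marker frame (Z=0):
  M0 = (-0.0985, +0.0985, 0)
  M1 = (+0.0985, +0.0985, 0)
  M2 = (+0.0985, -0.0985, 0)
  M3 = (-0.0985, -0.0985, 0)
rvec = (0.0848, -0.2128, -0.3879), |rvec| = θ = 0.45049 rad = 25.811°
Rodrigues: sinθ=0.43541, 1−cosθ=0.09977; R = I + sinθ·[k]× + (1−cosθ)·[k]×²:
    [+0.90377 +0.36604 -0.22185]
    [-0.38378 +0.92250 -0.04138]
    [+0.18950 +0.12254 +0.97420]
t = (0.1329, 0.0507, 1.1727) m
M0: Pc = R·M0+t = (+0.07993, +0.17937, +1.16610); u = 882.7·(+0.07993)/1.16610 + 331.7 = 392.2071, v = 884.1·(+0.17937)/1.16610 + 247.6 = 383.5910
M1: Pc = R·M1+t = (+0.25798, +0.10376, +1.20344); u = 882.7·(+0.25798)/1.20344 + 331.7 = 520.9212, v = 884.1·(+0.10376)/1.20344 + 247.6 = 323.8292
M2: Pc = R·M2+t = (+0.18587, -0.07797, +1.17930); u = 882.7·(+0.18587)/1.17930 + 331.7 = 470.8204, v = 884.1·(-0.07797)/1.17930 + 247.6 = 189.1482
M3: Pc = R·M3+t = (+0.00782, -0.00236, +1.14196); u = 882.7·(+0.00782)/1.14196 + 331.7 = 337.7475, v = 884.1·(-0.00236)/1.14196 + 247.6 = 245.7705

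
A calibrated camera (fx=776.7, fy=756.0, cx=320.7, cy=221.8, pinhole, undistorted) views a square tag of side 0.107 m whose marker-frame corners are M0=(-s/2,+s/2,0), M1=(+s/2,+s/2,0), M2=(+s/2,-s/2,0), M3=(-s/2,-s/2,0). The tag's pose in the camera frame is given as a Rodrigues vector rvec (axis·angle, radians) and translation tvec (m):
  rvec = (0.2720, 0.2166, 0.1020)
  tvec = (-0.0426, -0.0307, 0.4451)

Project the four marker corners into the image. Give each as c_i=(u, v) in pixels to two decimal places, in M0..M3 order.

Intrinsics K: fx=776.7, fy=756.0, cx=320.7, cy=221.8
Marker side s = 0.107 m; corners in marker frame (Z=0):
  M0 = (-0.0535, +0.0535, 0)
  M1 = (+0.0535, +0.0535, 0)
  M2 = (+0.0535, -0.0535, 0)
  M3 = (-0.0535, -0.0535, 0)
rvec = (0.2720, 0.2166, 0.1020), |rvec| = θ = 0.36236 rad = 20.762°
Rodrigues: sinθ=0.35448, 1−cosθ=0.06494; R = I + sinθ·[k]× + (1−cosθ)·[k]×²:
    [+0.97165 -0.07065 +0.22561]
    [+0.12892 +0.95827 -0.25516]
    [-0.19817 +0.27701 +0.94021]
t = (-0.0426, -0.0307, 0.4451) m
M0: Pc = R·M0+t = (-0.09836, +0.01367, +0.47052); u = 776.7·(-0.09836)/0.47052 + 320.7 = 158.3304, v = 756.0·(+0.01367)/0.47052 + 221.8 = 243.7640
M1: Pc = R·M1+t = (+0.00560, +0.02746, +0.44932); u = 776.7·(+0.00560)/0.44932 + 320.7 = 330.3869, v = 756.0·(+0.02746)/0.44932 + 221.8 = 268.0102
M2: Pc = R·M2+t = (+0.01316, -0.07507, +0.41968); u = 776.7·(+0.01316)/0.41968 + 320.7 = 345.0608, v = 756.0·(-0.07507)/0.41968 + 221.8 = 86.5702
M3: Pc = R·M3+t = (-0.09080, -0.08886, +0.44088); u = 776.7·(-0.09080)/0.44088 + 320.7 = 160.7312, v = 756.0·(-0.08886)/0.44088 + 221.8 = 69.4202

c0=(158.33, 243.76) c1=(330.39, 268.01) c2=(345.06, 86.57) c3=(160.73, 69.42)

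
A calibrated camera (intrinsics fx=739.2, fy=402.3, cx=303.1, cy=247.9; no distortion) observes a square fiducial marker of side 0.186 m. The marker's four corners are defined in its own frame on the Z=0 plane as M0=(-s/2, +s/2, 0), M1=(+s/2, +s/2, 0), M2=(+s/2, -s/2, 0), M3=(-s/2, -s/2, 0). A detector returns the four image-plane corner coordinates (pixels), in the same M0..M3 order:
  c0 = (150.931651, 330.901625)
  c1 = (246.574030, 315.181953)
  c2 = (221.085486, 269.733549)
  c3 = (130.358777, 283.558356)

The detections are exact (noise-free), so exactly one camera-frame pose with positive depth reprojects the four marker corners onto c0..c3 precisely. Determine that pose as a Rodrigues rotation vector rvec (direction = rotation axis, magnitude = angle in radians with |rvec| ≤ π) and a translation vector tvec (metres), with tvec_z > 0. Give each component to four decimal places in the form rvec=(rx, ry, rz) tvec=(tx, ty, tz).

rvec=(-0.4957, -0.1055, -0.3047) tvec=(-0.2257, 0.1835, 1.4421)

Intrinsics K: fx=739.2, fy=402.3, cx=303.1, cy=247.9
Marker side s = 0.186 m; corners in marker frame (Z=0):
  M0 = (-0.0930, +0.0930, 0)
  M1 = (+0.0930, +0.0930, 0)
  M2 = (+0.0930, -0.0930, 0)
  M3 = (-0.0930, -0.0930, 0)
Detected image corners:
  c0 = (150.931651, 330.901625) px
  c1 = (246.574030, 315.181953) px
  c2 = (221.085486, 269.733549) px
  c3 = (130.358777, 283.558356) px
Planar DLT: solve 8×8 A·h = b for H (H[2,2]=1):
  H  [+523.04667 +65.31940 +187.42133]
  H  [-43.33754 +155.46231 +299.08578]
  H  [+0.11984 -0.31323 +1.00000]
B = K⁻¹H; ‖b₁‖=0.693455, ‖b₂‖=0.693455; λ = 2/(‖b₁‖+‖b₂‖) = 1.442054, sign → tz>0 ⇒ λ=+1.442054
r₁ = λ·B[:,0] = (+0.94951,-0.26184,+0.17282); r₂ = λ·B[:,1] = (+0.31264,+0.83560,-0.45170)
r₃ = r₁×r₂ = (-0.02614,+0.48292,+0.87527); SVD([r₁ r₂ r₃]) → R = UVᵀ:
  R  [+0.94951 +0.31264 -0.02614]
  R  [-0.26184 +0.83560 +0.48292]
  R  [+0.17282 -0.45170 +0.87527]
t = (-0.22567, +0.18348, +1.44205) m
tr R = 2.660382; θ = arccos((tr R − 1)/2) = 0.591346 rad = 33.882°
axis k = ((R−Rᵀ)₃₂, (R−Rᵀ)₁₃, (R−Rᵀ)₂₁) / (2 sinθ) = (-0.838258, -0.178447, -0.515248)
rvec = θ·k = (-0.495701, -0.105524, -0.304690)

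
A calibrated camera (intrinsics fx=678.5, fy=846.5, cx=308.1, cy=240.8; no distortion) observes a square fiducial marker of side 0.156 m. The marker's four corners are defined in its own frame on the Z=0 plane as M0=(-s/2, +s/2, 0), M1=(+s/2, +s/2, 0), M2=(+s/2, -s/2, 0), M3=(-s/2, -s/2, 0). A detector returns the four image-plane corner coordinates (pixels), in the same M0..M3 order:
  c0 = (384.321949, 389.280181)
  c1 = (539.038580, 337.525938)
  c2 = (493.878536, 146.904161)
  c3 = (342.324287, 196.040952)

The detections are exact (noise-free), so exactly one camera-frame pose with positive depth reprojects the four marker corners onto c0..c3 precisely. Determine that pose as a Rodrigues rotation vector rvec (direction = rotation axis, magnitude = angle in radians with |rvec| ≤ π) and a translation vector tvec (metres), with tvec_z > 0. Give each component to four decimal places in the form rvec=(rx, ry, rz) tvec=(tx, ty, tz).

rvec=(-0.1010, -0.0199, -0.2569) tvec=(0.1290, 0.0200, 0.6641)

Intrinsics K: fx=678.5, fy=846.5, cx=308.1, cy=240.8
Marker side s = 0.156 m; corners in marker frame (Z=0):
  M0 = (-0.0780, +0.0780, 0)
  M1 = (+0.0780, +0.0780, 0)
  M2 = (+0.0780, -0.0780, 0)
  M3 = (-0.0780, -0.0780, 0)
Detected image corners:
  c0 = (384.321949, 389.280181) px
  c1 = (539.038580, 337.525938) px
  c2 = (493.878536, 146.904161) px
  c3 = (342.324287, 196.040952) px
Planar DLT: solve 8×8 A·h = b for H (H[2,2]=1):
  H  [+1003.06078 +215.02919 +439.93460]
  H  [-310.17801 +1191.16244 +266.24629]
  H  [+0.04896 -0.14631 +1.00000]
B = K⁻¹H; ‖b₁‖=1.505769, ‖b₂‖=1.505769; λ = 2/(‖b₁‖+‖b₂‖) = 0.664113, sign → tz>0 ⇒ λ=+0.664113
r₁ = λ·B[:,0] = (+0.96702,-0.25260,+0.03252); r₂ = λ·B[:,1] = (+0.25459,+0.96215,-0.09717)
r₃ = r₁×r₂ = (-0.00674,+0.10224,+0.99474); SVD([r₁ r₂ r₃]) → R = UVᵀ:
  R  [+0.96702 +0.25459 -0.00674]
  R  [-0.25260 +0.96215 +0.10224]
  R  [+0.03252 -0.09717 +0.99474]
t = (+0.12904, +0.01996, +0.66411) m
tr R = 2.923916; θ = arccos((tr R − 1)/2) = 0.276715 rad = 15.855°
axis k = ((R−Rᵀ)₃₂, (R−Rᵀ)₁₃, (R−Rᵀ)₂₁) / (2 sinθ) = (-0.364955, -0.071855, -0.928248)
rvec = θ·k = (-0.100989, -0.019883, -0.256860)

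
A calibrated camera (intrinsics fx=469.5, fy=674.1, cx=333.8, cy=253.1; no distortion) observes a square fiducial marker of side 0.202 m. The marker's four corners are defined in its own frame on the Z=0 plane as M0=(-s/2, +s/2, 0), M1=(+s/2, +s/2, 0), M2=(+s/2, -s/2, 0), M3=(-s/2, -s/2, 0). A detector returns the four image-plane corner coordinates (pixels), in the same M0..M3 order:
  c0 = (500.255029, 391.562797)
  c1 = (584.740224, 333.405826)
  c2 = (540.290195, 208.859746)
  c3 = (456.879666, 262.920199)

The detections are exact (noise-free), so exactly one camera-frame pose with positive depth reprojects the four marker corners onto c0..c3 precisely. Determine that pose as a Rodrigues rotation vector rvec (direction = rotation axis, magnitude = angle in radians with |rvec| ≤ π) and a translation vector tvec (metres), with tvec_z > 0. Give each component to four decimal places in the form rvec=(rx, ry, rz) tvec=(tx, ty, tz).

rvec=(-0.1382, -0.0797, -0.4166) tvec=(0.3912, 0.0656, 0.9825)

Intrinsics K: fx=469.5, fy=674.1, cx=333.8, cy=253.1
Marker side s = 0.202 m; corners in marker frame (Z=0):
  M0 = (-0.1010, +0.1010, 0)
  M1 = (+0.1010, +0.1010, 0)
  M2 = (+0.1010, -0.1010, 0)
  M3 = (-0.1010, -0.1010, 0)
Detected image corners:
  c0 = (500.255029, 391.562797) px
  c1 = (584.740224, 333.405826) px
  c2 = (540.290195, 208.859746) px
  c3 = (456.879666, 262.920199) px
Planar DLT: solve 8×8 A·h = b for H (H[2,2]=1):
  H  [+471.37575 +155.22807 +520.73098]
  H  [-245.55784 +590.85020 +298.11948]
  H  [+0.10724 -0.11947 +1.00000]
B = K⁻¹H; ‖b₁‖=1.017778, ‖b₂‖=1.017778; λ = 2/(‖b₁‖+‖b₂‖) = 0.982532, sign → tz>0 ⇒ λ=+0.982532
r₁ = λ·B[:,0] = (+0.91154,-0.39747,+0.10537); r₂ = λ·B[:,1] = (+0.40831,+0.90527,-0.11739)
r₃ = r₁×r₂ = (-0.04873,+0.15003,+0.98748); SVD([r₁ r₂ r₃]) → R = UVᵀ:
  R  [+0.91154 +0.40831 -0.04873]
  R  [-0.39747 +0.90527 +0.15003]
  R  [+0.10537 -0.11739 +0.98748]
t = (+0.39119, +0.06562, +0.98253) m
tr R = 2.804290; θ = arccos((tr R − 1)/2) = 0.446081 rad = 25.559°
axis k = ((R−Rᵀ)₃₂, (R−Rᵀ)₁₃, (R−Rᵀ)₂₁) / (2 sinθ) = (-0.309910, -0.178590, -0.933842)
rvec = θ·k = (-0.138245, -0.079666, -0.416569)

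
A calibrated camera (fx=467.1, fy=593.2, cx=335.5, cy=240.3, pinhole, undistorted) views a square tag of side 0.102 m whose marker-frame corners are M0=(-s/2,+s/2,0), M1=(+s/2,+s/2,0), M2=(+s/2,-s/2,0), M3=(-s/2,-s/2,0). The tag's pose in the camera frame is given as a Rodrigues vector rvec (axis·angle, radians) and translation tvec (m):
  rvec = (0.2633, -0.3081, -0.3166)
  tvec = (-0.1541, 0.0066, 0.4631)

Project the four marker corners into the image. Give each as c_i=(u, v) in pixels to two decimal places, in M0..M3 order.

Intrinsics K: fx=467.1, fy=593.2, cx=335.5, cy=240.3
Marker side s = 0.102 m; corners in marker frame (Z=0):
  M0 = (-0.0510, +0.0510, 0)
  M1 = (+0.0510, +0.0510, 0)
  M2 = (+0.0510, -0.0510, 0)
  M3 = (-0.0510, -0.0510, 0)
rvec = (0.2633, -0.3081, -0.3166), |rvec| = θ = 0.51428 rad = 29.466°
Rodrigues: sinθ=0.49191, 1−cosθ=0.12935; R = I + sinθ·[k]× + (1−cosθ)·[k]×²:
    [+0.90455 +0.26315 -0.33547]
    [-0.34250 +0.91707 -0.20414]
    [+0.25393 +0.29955 +0.91967]
t = (-0.1541, 0.0066, 0.4631) m
M0: Pc = R·M0+t = (-0.18681, +0.07084, +0.46543); u = 467.1·(-0.18681)/0.46543 + 335.5 = 148.0171, v = 593.2·(+0.07084)/0.46543 + 240.3 = 330.5854
M1: Pc = R·M1+t = (-0.09455, +0.03590, +0.49133); u = 467.1·(-0.09455)/0.49133 + 335.5 = 245.6150, v = 593.2·(+0.03590)/0.49133 + 240.3 = 283.6472
M2: Pc = R·M2+t = (-0.12139, -0.05764, +0.46077); u = 467.1·(-0.12139)/0.46077 + 335.5 = 212.4446, v = 593.2·(-0.05764)/0.46077 + 240.3 = 166.0964
M3: Pc = R·M3+t = (-0.21365, -0.02270, +0.43487); u = 467.1·(-0.21365)/0.43487 + 335.5 = 106.0138, v = 593.2·(-0.02270)/0.43487 + 240.3 = 209.3313

c0=(148.02, 330.59) c1=(245.62, 283.65) c2=(212.44, 166.10) c3=(106.01, 209.33)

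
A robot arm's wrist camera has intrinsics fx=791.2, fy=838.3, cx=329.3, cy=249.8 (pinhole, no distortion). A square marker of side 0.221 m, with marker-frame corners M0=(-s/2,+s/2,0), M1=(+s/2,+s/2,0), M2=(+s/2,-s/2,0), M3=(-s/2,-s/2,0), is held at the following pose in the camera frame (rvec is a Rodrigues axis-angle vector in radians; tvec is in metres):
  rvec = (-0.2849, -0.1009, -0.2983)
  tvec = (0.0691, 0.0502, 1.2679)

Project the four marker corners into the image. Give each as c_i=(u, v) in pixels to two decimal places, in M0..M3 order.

Intrinsics K: fx=791.2, fy=838.3, cx=329.3, cy=249.8
Marker side s = 0.221 m; corners in marker frame (Z=0):
  M0 = (-0.1105, +0.1105, 0)
  M1 = (+0.1105, +0.1105, 0)
  M2 = (+0.1105, -0.1105, 0)
  M3 = (-0.1105, -0.1105, 0)
rvec = (-0.2849, -0.1009, -0.2983), |rvec| = θ = 0.42465 rad = 24.331°
Rodrigues: sinθ=0.41201, 1−cosθ=0.08882; R = I + sinθ·[k]× + (1−cosθ)·[k]×²:
    [+0.95116 +0.30357 -0.05604]
    [-0.27526 +0.91620 +0.29124]
    [+0.13975 -0.26159 +0.95501]
t = (0.0691, 0.0502, 1.2679) m
M0: Pc = R·M0+t = (-0.00246, +0.18186, +1.22355); u = 791.2·(-0.00246)/1.22355 + 329.3 = 327.7104, v = 838.3·(+0.18186)/1.22355 + 249.8 = 374.3958
M1: Pc = R·M1+t = (+0.20775, +0.12102, +1.25444); u = 791.2·(+0.20775)/1.25444 + 329.3 = 460.3310, v = 838.3·(+0.12102)/1.25444 + 249.8 = 330.6763
M2: Pc = R·M2+t = (+0.14066, -0.08146, +1.31225); u = 791.2·(+0.14066)/1.31225 + 329.3 = 414.1077, v = 838.3·(-0.08146)/1.31225 + 249.8 = 197.7641
M3: Pc = R·M3+t = (-0.06955, -0.02062, +1.28136); u = 791.2·(-0.06955)/1.28136 + 329.3 = 286.3564, v = 838.3·(-0.02062)/1.28136 + 249.8 = 236.3074

c0=(327.71, 374.40) c1=(460.33, 330.68) c2=(414.11, 197.76) c3=(286.36, 236.31)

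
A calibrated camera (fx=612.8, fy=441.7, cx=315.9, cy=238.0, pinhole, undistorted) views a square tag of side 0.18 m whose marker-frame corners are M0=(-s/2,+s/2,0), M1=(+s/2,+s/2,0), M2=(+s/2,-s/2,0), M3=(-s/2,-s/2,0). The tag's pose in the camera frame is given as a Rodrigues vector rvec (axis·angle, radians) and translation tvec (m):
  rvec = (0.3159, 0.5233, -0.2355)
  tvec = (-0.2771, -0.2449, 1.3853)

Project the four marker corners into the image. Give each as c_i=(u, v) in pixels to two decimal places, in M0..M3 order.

Intrinsics K: fx=612.8, fy=441.7, cx=315.9, cy=238.0
Marker side s = 0.18 m; corners in marker frame (Z=0):
  M0 = (-0.0900, +0.0900, 0)
  M1 = (+0.0900, +0.0900, 0)
  M2 = (+0.0900, -0.0900, 0)
  M3 = (-0.0900, -0.0900, 0)
rvec = (0.3159, 0.5233, -0.2355), |rvec| = θ = 0.65505 rad = 37.532°
Rodrigues: sinθ=0.60920, 1−cosθ=0.20699; R = I + sinθ·[k]× + (1−cosθ)·[k]×²:
    [+0.84115 +0.29876 +0.45078]
    [-0.13927 +0.92511 -0.35323]
    [-0.52256 +0.23434 +0.81977]
t = (-0.2771, -0.2449, 1.3853) m
M0: Pc = R·M0+t = (-0.32592, -0.14911, +1.45342); u = 612.8·(-0.32592)/1.45342 + 315.9 = 178.4855, v = 441.7·(-0.14911)/1.45342 + 238.0 = 192.6863
M1: Pc = R·M1+t = (-0.17451, -0.17417, +1.35936); u = 612.8·(-0.17451)/1.35936 + 315.9 = 237.2317, v = 441.7·(-0.17417)/1.35936 + 238.0 = 181.4050
M2: Pc = R·M2+t = (-0.22828, -0.34069, +1.31718); u = 612.8·(-0.22828)/1.31718 + 315.9 = 209.6937, v = 441.7·(-0.34069)/1.31718 + 238.0 = 123.7522
M3: Pc = R·M3+t = (-0.37969, -0.31563, +1.41124); u = 612.8·(-0.37969)/1.41124 + 315.9 = 151.0271, v = 441.7·(-0.31563)/1.41124 + 238.0 = 139.2133

c0=(178.49, 192.69) c1=(237.23, 181.41) c2=(209.69, 123.75) c3=(151.03, 139.21)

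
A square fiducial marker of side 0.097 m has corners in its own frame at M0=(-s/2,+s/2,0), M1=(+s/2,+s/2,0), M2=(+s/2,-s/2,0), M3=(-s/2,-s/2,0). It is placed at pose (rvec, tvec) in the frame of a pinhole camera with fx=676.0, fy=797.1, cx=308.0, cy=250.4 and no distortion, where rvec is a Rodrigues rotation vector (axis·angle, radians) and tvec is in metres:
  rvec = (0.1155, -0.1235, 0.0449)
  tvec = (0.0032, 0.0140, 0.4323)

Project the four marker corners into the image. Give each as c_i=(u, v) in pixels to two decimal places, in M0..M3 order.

c0=(233.78, 361.76) c1=(382.28, 365.25) c2=(391.99, 190.92) c3=(239.93, 182.30)

Intrinsics K: fx=676.0, fy=797.1, cx=308.0, cy=250.4
Marker side s = 0.097 m; corners in marker frame (Z=0):
  M0 = (-0.0485, +0.0485, 0)
  M1 = (+0.0485, +0.0485, 0)
  M2 = (+0.0485, -0.0485, 0)
  M3 = (-0.0485, -0.0485, 0)
rvec = (0.1155, -0.1235, 0.0449), |rvec| = θ = 0.17495 rad = 10.024°
Rodrigues: sinθ=0.17406, 1−cosθ=0.01527; R = I + sinθ·[k]× + (1−cosθ)·[k]×²:
    [+0.99139 -0.05179 -0.12028]
    [+0.03756 +0.99234 -0.11768]
    [+0.12546 +0.11215 +0.98574]
t = (0.0032, 0.0140, 0.4323) m
M0: Pc = R·M0+t = (-0.04739, +0.06031, +0.43165); u = 676.0·(-0.04739)/0.43165 + 308.0 = 233.7780, v = 797.1·(+0.06031)/0.43165 + 250.4 = 361.7639
M1: Pc = R·M1+t = (+0.04877, +0.06395, +0.44382); u = 676.0·(+0.04877)/0.44382 + 308.0 = 382.2840, v = 797.1·(+0.06395)/0.44382 + 250.4 = 365.2533
M2: Pc = R·M2+t = (+0.05379, -0.03231, +0.43295); u = 676.0·(+0.05379)/0.43295 + 308.0 = 391.9936, v = 797.1·(-0.03231)/0.43295 + 250.4 = 190.9192
M3: Pc = R·M3+t = (-0.04237, -0.03595, +0.42078); u = 676.0·(-0.04237)/0.42078 + 308.0 = 239.9291, v = 797.1·(-0.03595)/0.42078 + 250.4 = 182.2977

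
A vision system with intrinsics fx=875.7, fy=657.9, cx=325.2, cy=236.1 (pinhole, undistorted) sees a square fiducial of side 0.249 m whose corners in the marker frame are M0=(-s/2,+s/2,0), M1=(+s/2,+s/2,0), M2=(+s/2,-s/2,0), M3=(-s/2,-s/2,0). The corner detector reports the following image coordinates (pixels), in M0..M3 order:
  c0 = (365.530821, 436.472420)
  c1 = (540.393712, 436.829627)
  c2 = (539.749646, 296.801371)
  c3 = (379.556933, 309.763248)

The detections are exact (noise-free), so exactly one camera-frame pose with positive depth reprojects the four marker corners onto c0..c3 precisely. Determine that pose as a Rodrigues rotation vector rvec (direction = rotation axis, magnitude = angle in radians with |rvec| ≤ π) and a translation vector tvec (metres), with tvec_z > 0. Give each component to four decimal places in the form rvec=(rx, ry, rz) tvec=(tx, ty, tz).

Intrinsics K: fx=875.7, fy=657.9, cx=325.2, cy=236.1
Marker side s = 0.249 m; corners in marker frame (Z=0):
  M0 = (-0.1245, +0.1245, 0)
  M1 = (+0.1245, +0.1245, 0)
  M2 = (+0.1245, -0.1245, 0)
  M3 = (-0.1245, -0.1245, 0)
Detected image corners:
  c0 = (365.530821, 436.472420) px
  c1 = (540.393712, 436.829627) px
  c2 = (539.749646, 296.801371) px
  c3 = (379.556933, 309.763248) px
Planar DLT: solve 8×8 A·h = b for H (H[2,2]=1):
  H  [+480.49595 -196.50795 +452.09706]
  H  [-181.36065 +397.92995 +367.07235]
  H  [-0.41848 -0.36840 +1.00000]
B = K⁻¹H; ‖b₁‖=0.828635, ‖b₂‖=0.828635; λ = 2/(‖b₁‖+‖b₂‖) = 1.206803, sign → tz>0 ⇒ λ=+1.206803
r₁ = λ·B[:,0] = (+0.84972,-0.15144,-0.50502); r₂ = λ·B[:,1] = (-0.10571,+0.88948,-0.44458)
r₃ = r₁×r₂ = (+0.51653,+0.43115,+0.73980); SVD([r₁ r₂ r₃]) → R = UVᵀ:
  R  [+0.84972 -0.10571 +0.51653]
  R  [-0.15144 +0.88948 +0.43115]
  R  [-0.50502 -0.44458 +0.73980]
t = (+0.17488, +0.24025, +1.20680) m
tr R = 2.478995; θ = arccos((tr R − 1)/2) = 0.738473 rad = 42.311°
axis k = ((R−Rᵀ)₃₂, (R−Rᵀ)₁₃, (R−Rᵀ)₂₁) / (2 sinθ) = (-0.650465, +0.758777, -0.033966)
rvec = θ·k = (-0.480351, +0.560336, -0.025083)

rvec=(-0.4804, 0.5603, -0.0251) tvec=(0.1749, 0.2402, 1.2068)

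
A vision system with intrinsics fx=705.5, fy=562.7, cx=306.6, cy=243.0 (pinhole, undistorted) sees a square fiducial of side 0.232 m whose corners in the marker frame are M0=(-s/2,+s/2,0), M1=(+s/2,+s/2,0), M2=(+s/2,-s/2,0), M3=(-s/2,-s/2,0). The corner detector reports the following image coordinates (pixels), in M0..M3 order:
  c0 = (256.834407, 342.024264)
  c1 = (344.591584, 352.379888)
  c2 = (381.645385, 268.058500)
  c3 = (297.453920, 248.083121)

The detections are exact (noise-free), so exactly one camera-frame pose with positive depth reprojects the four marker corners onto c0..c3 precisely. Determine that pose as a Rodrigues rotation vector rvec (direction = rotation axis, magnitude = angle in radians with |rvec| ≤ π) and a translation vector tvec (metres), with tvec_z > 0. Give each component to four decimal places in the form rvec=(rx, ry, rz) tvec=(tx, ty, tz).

rvec=(0.1528, -0.6762, 0.3052) tvec=(0.0309, 0.1477, 1.3811)

Intrinsics K: fx=705.5, fy=562.7, cx=306.6, cy=243.0
Marker side s = 0.232 m; corners in marker frame (Z=0):
  M0 = (-0.1160, +0.1160, 0)
  M1 = (+0.1160, +0.1160, 0)
  M2 = (+0.1160, -0.1160, 0)
  M3 = (-0.1160, -0.1160, 0)
Detected image corners:
  c0 = (256.834407, 342.024264) px
  c1 = (344.591584, 352.379888) px
  c2 = (381.645385, 268.058500) px
  c3 = (297.453920, 248.083121) px
Planar DLT: solve 8×8 A·h = b for H (H[2,2]=1):
  H  [+517.94506 -157.66125 +322.36073]
  H  [+204.58658 +391.89771 +303.19191]
  H  [+0.46025 +0.02914 +1.00000]
B = K⁻¹H; ‖b₁‖=0.724083, ‖b₂‖=0.724083; λ = 2/(‖b₁‖+‖b₂‖) = 1.381056, sign → tz>0 ⇒ λ=+1.381056
r₁ = λ·B[:,0] = (+0.73767,+0.22763,+0.63563); r₂ = λ·B[:,1] = (-0.32612,+0.94447,+0.04024)
r₃ = r₁×r₂ = (-0.59117,-0.23698,+0.77094); SVD([r₁ r₂ r₃]) → R = UVᵀ:
  R  [+0.73767 -0.32612 -0.59117]
  R  [+0.22763 +0.94447 -0.23698]
  R  [+0.63563 +0.04024 +0.77094]
t = (+0.03085, +0.14773, +1.38106) m
tr R = 2.453088; θ = arccos((tr R − 1)/2) = 0.757518 rad = 43.403°
axis k = ((R−Rᵀ)₃₂, (R−Rᵀ)₁₃, (R−Rᵀ)₂₁) / (2 sinθ) = (+0.201723, -0.892715, +0.402949)
rvec = θ·k = (+0.152809, -0.676247, +0.305241)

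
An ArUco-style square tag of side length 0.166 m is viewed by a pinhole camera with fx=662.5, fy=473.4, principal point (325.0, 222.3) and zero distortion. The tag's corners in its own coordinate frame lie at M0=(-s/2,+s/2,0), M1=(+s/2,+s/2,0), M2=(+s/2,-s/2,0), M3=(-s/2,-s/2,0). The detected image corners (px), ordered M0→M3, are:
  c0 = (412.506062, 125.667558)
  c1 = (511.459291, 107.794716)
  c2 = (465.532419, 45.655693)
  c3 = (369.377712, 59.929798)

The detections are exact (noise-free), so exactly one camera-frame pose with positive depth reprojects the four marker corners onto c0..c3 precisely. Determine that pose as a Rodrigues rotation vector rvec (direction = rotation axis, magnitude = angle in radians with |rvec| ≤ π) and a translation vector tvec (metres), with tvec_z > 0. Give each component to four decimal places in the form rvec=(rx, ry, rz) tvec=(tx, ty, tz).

rvec=(-0.3414, -0.2175, -0.3294) tvec=(0.1723, -0.2898, 0.9906)

Intrinsics K: fx=662.5, fy=473.4, cx=325.0, cy=222.3
Marker side s = 0.166 m; corners in marker frame (Z=0):
  M0 = (-0.0830, +0.0830, 0)
  M1 = (+0.0830, +0.0830, 0)
  M2 = (+0.0830, -0.0830, 0)
  M3 = (-0.0830, -0.0830, 0)
Detected image corners:
  c0 = (412.506062, 125.667558) px
  c1 = (511.459291, 107.794716) px
  c2 = (465.532419, 45.655693) px
  c3 = (369.377712, 59.929798) px
Planar DLT: solve 8×8 A·h = b for H (H[2,2]=1):
  H  [+704.07812 +139.20994 +440.24948]
  H  [-74.08573 +360.02461 +83.80531]
  H  [+0.26519 -0.29386 +1.00000]
B = K⁻¹H; ‖b₁‖=1.009538, ‖b₂‖=1.009538; λ = 2/(‖b₁‖+‖b₂‖) = 0.990552, sign → tz>0 ⇒ λ=+0.990552
r₁ = λ·B[:,0] = (+0.92385,-0.27837,+0.26268); r₂ = λ·B[:,1] = (+0.35094,+0.89001,-0.29108)
r₃ = r₁×r₂ = (-0.15276,+0.36110,+0.91993); SVD([r₁ r₂ r₃]) → R = UVᵀ:
  R  [+0.92385 +0.35094 -0.15276]
  R  [-0.27837 +0.89001 +0.36110]
  R  [+0.26268 -0.29108 +0.91993]
t = (+0.17232, -0.28979, +0.99055) m
tr R = 2.733792; θ = arccos((tr R − 1)/2) = 0.521855 rad = 29.900°
axis k = ((R−Rᵀ)₃₂, (R−Rᵀ)₁₃, (R−Rᵀ)₂₁) / (2 sinθ) = (-0.654158, -0.416708, -0.631215)
rvec = θ·k = (-0.341376, -0.217461, -0.329403)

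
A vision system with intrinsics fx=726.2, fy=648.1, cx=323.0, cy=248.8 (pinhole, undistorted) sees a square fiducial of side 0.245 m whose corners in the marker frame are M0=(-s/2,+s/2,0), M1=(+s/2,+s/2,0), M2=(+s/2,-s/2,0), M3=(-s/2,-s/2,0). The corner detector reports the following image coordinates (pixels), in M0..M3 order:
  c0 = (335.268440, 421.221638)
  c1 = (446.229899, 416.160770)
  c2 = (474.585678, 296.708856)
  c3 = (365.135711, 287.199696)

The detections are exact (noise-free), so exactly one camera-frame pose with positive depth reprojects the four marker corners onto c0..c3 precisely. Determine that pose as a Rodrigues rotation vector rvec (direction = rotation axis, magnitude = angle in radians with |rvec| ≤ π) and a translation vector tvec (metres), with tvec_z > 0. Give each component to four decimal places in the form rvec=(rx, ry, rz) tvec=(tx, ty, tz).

rvec=(0.1371, -0.5961, 0.1598) tvec=(0.1426, 0.2005, 1.2131)

Intrinsics K: fx=726.2, fy=648.1, cx=323.0, cy=248.8
Marker side s = 0.245 m; corners in marker frame (Z=0):
  M0 = (-0.1225, +0.1225, 0)
  M1 = (+0.1225, +0.1225, 0)
  M2 = (+0.1225, -0.1225, 0)
  M3 = (-0.1225, -0.1225, 0)
Detected image corners:
  c0 = (335.268440, 421.221638) px
  c1 = (446.229899, 416.160770) px
  c2 = (474.585678, 296.708856) px
  c3 = (365.135711, 287.199696) px
Planar DLT: solve 8×8 A·h = b for H (H[2,2]=1):
  H  [+639.54714 -91.22375 +408.34367]
  H  [+175.13996 +539.62898 +355.91170]
  H  [+0.46805 +0.06766 +1.00000]
B = K⁻¹H; ‖b₁‖=0.824331, ‖b₂‖=0.824331; λ = 2/(‖b₁‖+‖b₂‖) = 1.213104, sign → tz>0 ⇒ λ=+1.213104
r₁ = λ·B[:,0] = (+0.81581,+0.10985,+0.56779); r₂ = λ·B[:,1] = (-0.18889,+0.97856,+0.08208)
r₃ = r₁×r₂ = (-0.54660,-0.17421,+0.81907); SVD([r₁ r₂ r₃]) → R = UVᵀ:
  R  [+0.81581 -0.18889 -0.54660]
  R  [+0.10985 +0.97856 -0.17421]
  R  [+0.56779 +0.08208 +0.81907]
t = (+0.14257, +0.20049, +1.21310) m
tr R = 2.613441; θ = arccos((tr R − 1)/2) = 0.632215 rad = 36.223°
axis k = ((R−Rᵀ)₃₂, (R−Rᵀ)₁₃, (R−Rᵀ)₂₁) / (2 sinθ) = (+0.216848, -0.942911, +0.252776)
rvec = θ·k = (+0.137095, -0.596122, +0.159809)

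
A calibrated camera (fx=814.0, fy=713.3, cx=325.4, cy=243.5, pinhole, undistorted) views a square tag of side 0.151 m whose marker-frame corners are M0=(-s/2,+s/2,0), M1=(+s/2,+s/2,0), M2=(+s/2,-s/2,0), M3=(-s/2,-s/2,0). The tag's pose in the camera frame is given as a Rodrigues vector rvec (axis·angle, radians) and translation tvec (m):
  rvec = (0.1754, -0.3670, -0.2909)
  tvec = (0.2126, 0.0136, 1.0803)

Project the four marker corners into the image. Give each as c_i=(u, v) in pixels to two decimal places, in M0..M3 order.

c0=(449.81, 315.53) c1=(542.16, 282.54) c2=(520.84, 190.36) c3=(424.53, 220.02)

Intrinsics K: fx=814.0, fy=713.3, cx=325.4, cy=243.5
Marker side s = 0.151 m; corners in marker frame (Z=0):
  M0 = (-0.0755, +0.0755, 0)
  M1 = (+0.0755, +0.0755, 0)
  M2 = (+0.0755, -0.0755, 0)
  M3 = (-0.0755, -0.0755, 0)
rvec = (0.1754, -0.3670, -0.2909), |rvec| = θ = 0.50008 rad = 28.652°
Rodrigues: sinθ=0.47949, 1−cosθ=0.12245; R = I + sinθ·[k]× + (1−cosθ)·[k]×²:
    [+0.89261 +0.24741 -0.37688]
    [-0.31045 +0.94350 -0.11590]
    [+0.32691 +0.22046 +0.91898]
t = (0.2126, 0.0136, 1.0803) m
M0: Pc = R·M0+t = (+0.16389, +0.10827, +1.07226); u = 814.0·(+0.16389)/1.07226 + 325.4 = 449.8136, v = 713.3·(+0.10827)/1.07226 + 243.5 = 315.5262
M1: Pc = R·M1+t = (+0.29867, +0.06140, +1.12163); u = 814.0·(+0.29867)/1.12163 + 325.4 = 542.1552, v = 713.3·(+0.06140)/1.12163 + 243.5 = 282.5445
M2: Pc = R·M2+t = (+0.26131, -0.08107, +1.08834); u = 814.0·(+0.26131)/1.08834 + 325.4 = 520.8438, v = 713.3·(-0.08107)/1.08834 + 243.5 = 190.3646
M3: Pc = R·M3+t = (+0.12653, -0.03420, +1.03897); u = 814.0·(+0.12653)/1.03897 + 325.4 = 424.5309, v = 713.3·(-0.03420)/1.03897 + 243.5 = 220.0234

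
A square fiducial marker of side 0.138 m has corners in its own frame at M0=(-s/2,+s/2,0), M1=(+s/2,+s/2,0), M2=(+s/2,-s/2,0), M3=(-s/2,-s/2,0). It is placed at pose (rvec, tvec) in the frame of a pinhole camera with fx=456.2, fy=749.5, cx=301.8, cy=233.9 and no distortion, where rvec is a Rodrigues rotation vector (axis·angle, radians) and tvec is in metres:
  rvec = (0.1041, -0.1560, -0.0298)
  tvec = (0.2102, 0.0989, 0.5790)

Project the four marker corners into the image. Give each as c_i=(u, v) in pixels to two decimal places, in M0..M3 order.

Intrinsics K: fx=456.2, fy=749.5, cx=301.8, cy=233.9
Marker side s = 0.138 m; corners in marker frame (Z=0):
  M0 = (-0.0690, +0.0690, 0)
  M1 = (+0.0690, +0.0690, 0)
  M2 = (+0.0690, -0.0690, 0)
  M3 = (-0.0690, -0.0690, 0)
rvec = (0.1041, -0.1560, -0.0298), |rvec| = θ = 0.18990 rad = 10.880°
Rodrigues: sinθ=0.18876, 1−cosθ=0.01798; R = I + sinθ·[k]× + (1−cosθ)·[k]×²:
    [+0.98743 +0.02153 -0.15661]
    [-0.03772 +0.99416 -0.10116]
    [+0.15352 +0.10579 +0.98247]
t = (0.2102, 0.0989, 0.5790) m
M0: Pc = R·M0+t = (+0.14355, +0.17010, +0.57571); u = 456.2·(+0.14355)/0.57571 + 301.8 = 415.5538, v = 749.5·(+0.17010)/0.57571 + 233.9 = 455.3483
M1: Pc = R·M1+t = (+0.27982, +0.16489, +0.59689); u = 456.2·(+0.27982)/0.59689 + 301.8 = 515.6623, v = 749.5·(+0.16489)/0.59689 + 233.9 = 440.9528
M2: Pc = R·M2+t = (+0.27685, +0.02770, +0.58229); u = 456.2·(+0.27685)/0.58229 + 301.8 = 518.6971, v = 749.5·(+0.02770)/0.58229 + 233.9 = 269.5552
M3: Pc = R·M3+t = (+0.14058, +0.03291, +0.56111); u = 456.2·(+0.14058)/0.56111 + 301.8 = 416.0983, v = 749.5·(+0.03291)/0.56111 + 233.9 = 277.8539

c0=(415.55, 455.35) c1=(515.66, 440.95) c2=(518.70, 269.56) c3=(416.10, 277.85)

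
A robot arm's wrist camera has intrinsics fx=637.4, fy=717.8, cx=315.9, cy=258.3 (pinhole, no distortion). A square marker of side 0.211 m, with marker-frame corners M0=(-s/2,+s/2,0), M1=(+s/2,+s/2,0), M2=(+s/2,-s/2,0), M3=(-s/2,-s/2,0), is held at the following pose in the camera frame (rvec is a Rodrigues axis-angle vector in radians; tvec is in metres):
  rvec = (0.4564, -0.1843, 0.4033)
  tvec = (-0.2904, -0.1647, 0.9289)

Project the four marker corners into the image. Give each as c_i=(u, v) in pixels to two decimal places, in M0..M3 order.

c0=(25.18, 171.82) c1=(163.23, 227.60) c2=(210.81, 89.03) c3=(62.59, 19.03)

Intrinsics K: fx=637.4, fy=717.8, cx=315.9, cy=258.3
Marker side s = 0.211 m; corners in marker frame (Z=0):
  M0 = (-0.1055, +0.1055, 0)
  M1 = (+0.1055, +0.1055, 0)
  M2 = (+0.1055, -0.1055, 0)
  M3 = (-0.1055, -0.1055, 0)
rvec = (0.4564, -0.1843, 0.4033), |rvec| = θ = 0.63633 rad = 36.459°
Rodrigues: sinθ=0.59425, 1−cosθ=0.19572; R = I + sinθ·[k]× + (1−cosθ)·[k]×²:
    [+0.90496 -0.41729 -0.08314]
    [+0.33597 +0.82070 -0.46214]
    [+0.26108 +0.39029 +0.88290]
t = (-0.2904, -0.1647, 0.9289) m
M0: Pc = R·M0+t = (-0.42990, -0.11356, +0.94253); u = 637.4·(-0.42990)/0.94253 + 315.9 = 25.1760, v = 717.8·(-0.11356)/0.94253 + 258.3 = 171.8156
M1: Pc = R·M1+t = (-0.23895, -0.04267, +0.99762); u = 637.4·(-0.23895)/0.99762 + 315.9 = 163.2299, v = 717.8·(-0.04267)/0.99762 + 258.3 = 227.5975
M2: Pc = R·M2+t = (-0.15090, -0.21584, +0.91527); u = 637.4·(-0.15090)/0.91527 + 315.9 = 210.8102, v = 717.8·(-0.21584)/0.91527 + 258.3 = 89.0283
M3: Pc = R·M3+t = (-0.34185, -0.28673, +0.86018); u = 637.4·(-0.34185)/0.86018 + 315.9 = 62.5866, v = 717.8·(-0.28673)/0.86018 + 258.3 = 19.0317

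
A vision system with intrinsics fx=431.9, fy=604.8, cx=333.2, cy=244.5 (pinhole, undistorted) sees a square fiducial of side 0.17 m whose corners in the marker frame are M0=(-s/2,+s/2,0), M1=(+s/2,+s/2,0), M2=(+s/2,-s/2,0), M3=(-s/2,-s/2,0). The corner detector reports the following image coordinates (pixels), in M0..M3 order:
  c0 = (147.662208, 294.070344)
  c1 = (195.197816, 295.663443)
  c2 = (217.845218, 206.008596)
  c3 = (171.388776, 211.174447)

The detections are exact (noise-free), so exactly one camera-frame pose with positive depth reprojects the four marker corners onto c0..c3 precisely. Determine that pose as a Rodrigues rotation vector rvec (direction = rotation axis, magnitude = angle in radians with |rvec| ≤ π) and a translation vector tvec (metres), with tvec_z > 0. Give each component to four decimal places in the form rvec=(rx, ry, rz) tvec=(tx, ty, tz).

rvec=(-0.4544, 0.5247, 0.0963) tvec=(-0.3754, 0.0105, 1.0756)

Intrinsics K: fx=431.9, fy=604.8, cx=333.2, cy=244.5
Marker side s = 0.17 m; corners in marker frame (Z=0):
  M0 = (-0.0850, +0.0850, 0)
  M1 = (+0.0850, +0.0850, 0)
  M2 = (+0.0850, -0.0850, 0)
  M3 = (-0.0850, -0.0850, 0)
Detected image corners:
  c0 = (147.662208, 294.070344) px
  c1 = (195.197816, 295.663443) px
  c2 = (217.845218, 206.008596) px
  c3 = (171.388776, 211.174447) px
Planar DLT: solve 8×8 A·h = b for H (H[2,2]=1):
  H  [+190.61747 -203.54058 +182.44878]
  H  [-129.04056 +414.53163 +250.42208]
  H  [-0.46841 -0.36618 +1.00000]
B = K⁻¹H; ‖b₁‖=0.929700, ‖b₂‖=0.929700; λ = 2/(‖b₁‖+‖b₂‖) = 1.075616, sign → tz>0 ⇒ λ=+1.075616
r₁ = λ·B[:,0] = (+0.86341,-0.02581,-0.50383); r₂ = λ·B[:,1] = (-0.20304,+0.89646,-0.39387)
r₃ = r₁×r₂ = (+0.46183,+0.44237,+0.76878); SVD([r₁ r₂ r₃]) → R = UVᵀ:
  R  [+0.86341 -0.20304 +0.46183]
  R  [-0.02581 +0.89646 +0.44237]
  R  [-0.50383 -0.39387 +0.76878]
t = (-0.37543, +0.01053, +1.07562) m
tr R = 2.528649; θ = arccos((tr R − 1)/2) = 0.700803 rad = 40.153°
axis k = ((R−Rᵀ)₃₂, (R−Rᵀ)₁₃, (R−Rᵀ)₂₁) / (2 sinθ) = (-0.648422, +0.748775, +0.137423)
rvec = θ·k = (-0.454416, +0.524744, +0.096306)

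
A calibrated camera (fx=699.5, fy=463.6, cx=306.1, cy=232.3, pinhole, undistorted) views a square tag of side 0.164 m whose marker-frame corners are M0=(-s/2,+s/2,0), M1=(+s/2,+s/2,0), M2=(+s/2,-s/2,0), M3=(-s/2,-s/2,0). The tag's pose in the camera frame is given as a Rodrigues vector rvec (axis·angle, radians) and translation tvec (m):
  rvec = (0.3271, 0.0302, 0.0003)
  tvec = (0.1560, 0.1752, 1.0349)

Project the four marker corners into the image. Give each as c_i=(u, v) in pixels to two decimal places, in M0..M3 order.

Intrinsics K: fx=699.5, fy=463.6, cx=306.1, cy=232.3
Marker side s = 0.164 m; corners in marker frame (Z=0):
  M0 = (-0.0820, +0.0820, 0)
  M1 = (+0.0820, +0.0820, 0)
  M2 = (+0.0820, -0.0820, 0)
  M3 = (-0.0820, -0.0820, 0)
rvec = (0.3271, 0.0302, 0.0003), |rvec| = θ = 0.32849 rad = 18.821°
Rodrigues: sinθ=0.32262, 1−cosθ=0.05347; R = I + sinθ·[k]× + (1−cosθ)·[k]×²:
    [+0.99955 +0.00460 +0.02971]
    [+0.00519 +0.94698 -0.32124]
    [-0.02961 +0.32125 +0.94653]
t = (0.1560, 0.1752, 1.0349) m
M0: Pc = R·M0+t = (+0.07441, +0.25243, +1.06367); u = 699.5·(+0.07441)/1.06367 + 306.1 = 355.0369, v = 463.6·(+0.25243)/1.06367 + 232.3 = 342.3201
M1: Pc = R·M1+t = (+0.23834, +0.25328, +1.05881); u = 699.5·(+0.23834)/1.05881 + 306.1 = 463.5581, v = 463.6·(+0.25328)/1.05881 + 232.3 = 343.1973
M2: Pc = R·M2+t = (+0.23759, +0.09797, +1.00613); u = 699.5·(+0.23759)/1.00613 + 306.1 = 471.2788, v = 463.6·(+0.09797)/1.00613 + 232.3 = 277.4436
M3: Pc = R·M3+t = (+0.07366, +0.09712, +1.01099); u = 699.5·(+0.07366)/1.01099 + 306.1 = 357.0652, v = 463.6·(+0.09712)/1.01099 + 232.3 = 276.8365

c0=(355.04, 342.32) c1=(463.56, 343.20) c2=(471.28, 277.44) c3=(357.07, 276.84)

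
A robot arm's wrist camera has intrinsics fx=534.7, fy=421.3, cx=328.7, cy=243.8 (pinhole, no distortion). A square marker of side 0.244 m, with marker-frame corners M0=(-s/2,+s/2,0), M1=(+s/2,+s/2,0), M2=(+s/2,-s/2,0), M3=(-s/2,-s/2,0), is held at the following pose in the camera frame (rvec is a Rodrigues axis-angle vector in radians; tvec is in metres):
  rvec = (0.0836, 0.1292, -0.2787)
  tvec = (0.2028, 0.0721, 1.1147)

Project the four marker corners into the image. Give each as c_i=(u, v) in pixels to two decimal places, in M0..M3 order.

c0=(385.29, 325.79) c1=(499.50, 303.32) c2=(468.52, 213.82) c3=(353.64, 239.30)

Intrinsics K: fx=534.7, fy=421.3, cx=328.7, cy=243.8
Marker side s = 0.244 m; corners in marker frame (Z=0):
  M0 = (-0.1220, +0.1220, 0)
  M1 = (+0.1220, +0.1220, 0)
  M2 = (+0.1220, -0.1220, 0)
  M3 = (-0.1220, -0.1220, 0)
rvec = (0.0836, 0.1292, -0.2787), |rvec| = θ = 0.31836 rad = 18.241°
Rodrigues: sinθ=0.31301, 1−cosθ=0.05025; R = I + sinθ·[k]× + (1−cosθ)·[k]×²:
    [+0.95321 +0.27937 +0.11548]
    [-0.26866 +0.95803 -0.10005]
    [-0.13858 +0.06434 +0.98826]
t = (0.2028, 0.0721, 1.1147) m
M0: Pc = R·M0+t = (+0.12059, +0.22176, +1.13946); u = 534.7·(+0.12059)/1.13946 + 328.7 = 385.2885, v = 421.3·(+0.22176)/1.13946 + 243.8 = 325.7914
M1: Pc = R·M1+t = (+0.35318, +0.15620, +1.10564); u = 534.7·(+0.35318)/1.10564 + 328.7 = 499.4991, v = 421.3·(+0.15620)/1.10564 + 243.8 = 303.3202
M2: Pc = R·M2+t = (+0.28501, -0.07756, +1.08994); u = 534.7·(+0.28501)/1.08994 + 328.7 = 468.5185, v = 421.3·(-0.07756)/1.08994 + 243.8 = 213.8221
M3: Pc = R·M3+t = (+0.05242, -0.01200, +1.12376); u = 534.7·(+0.05242)/1.12376 + 328.7 = 353.6444, v = 421.3·(-0.01200)/1.12376 + 243.8 = 239.3002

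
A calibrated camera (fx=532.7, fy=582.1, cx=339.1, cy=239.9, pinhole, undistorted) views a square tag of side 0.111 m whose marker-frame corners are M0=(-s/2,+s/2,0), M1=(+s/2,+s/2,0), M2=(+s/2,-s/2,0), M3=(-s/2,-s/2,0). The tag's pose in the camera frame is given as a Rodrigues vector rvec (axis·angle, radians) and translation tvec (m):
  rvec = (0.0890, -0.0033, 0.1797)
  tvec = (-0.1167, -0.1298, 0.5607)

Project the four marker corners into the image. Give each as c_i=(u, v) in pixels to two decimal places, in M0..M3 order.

c0=(168.23, 152.00) c1=(271.35, 172.55) c2=(289.15, 57.57) c3=(184.24, 36.40)

Intrinsics K: fx=532.7, fy=582.1, cx=339.1, cy=239.9
Marker side s = 0.111 m; corners in marker frame (Z=0):
  M0 = (-0.0555, +0.0555, 0)
  M1 = (+0.0555, +0.0555, 0)
  M2 = (+0.0555, -0.0555, 0)
  M3 = (-0.0555, -0.0555, 0)
rvec = (0.0890, -0.0033, 0.1797), |rvec| = θ = 0.20056 rad = 11.491°
Rodrigues: sinθ=0.19922, 1−cosθ=0.02004; R = I + sinθ·[k]× + (1−cosθ)·[k]×²:
    [+0.98390 -0.17864 +0.00469]
    [+0.17835 +0.97996 -0.08870]
    [+0.01125 +0.08811 +0.99605]
t = (-0.1167, -0.1298, 0.5607) m
M0: Pc = R·M0+t = (-0.18122, -0.08531, +0.56497); u = 532.7·(-0.18122)/0.56497 + 339.1 = 168.2284, v = 582.1·(-0.08531)/0.56497 + 239.9 = 152.0020
M1: Pc = R·M1+t = (-0.07201, -0.06551, +0.56621); u = 532.7·(-0.07201)/0.56621 + 339.1 = 271.3540, v = 582.1·(-0.06551)/0.56621 + 239.9 = 172.5483
M2: Pc = R·M2+t = (-0.05218, -0.17429, +0.55643); u = 532.7·(-0.05218)/0.55643 + 339.1 = 289.1470, v = 582.1·(-0.17429)/0.55643 + 239.9 = 57.5715
M3: Pc = R·M3+t = (-0.16139, -0.19409, +0.55519); u = 532.7·(-0.16139)/0.55519 + 339.1 = 184.2447, v = 582.1·(-0.19409)/0.55519 + 239.9 = 36.4048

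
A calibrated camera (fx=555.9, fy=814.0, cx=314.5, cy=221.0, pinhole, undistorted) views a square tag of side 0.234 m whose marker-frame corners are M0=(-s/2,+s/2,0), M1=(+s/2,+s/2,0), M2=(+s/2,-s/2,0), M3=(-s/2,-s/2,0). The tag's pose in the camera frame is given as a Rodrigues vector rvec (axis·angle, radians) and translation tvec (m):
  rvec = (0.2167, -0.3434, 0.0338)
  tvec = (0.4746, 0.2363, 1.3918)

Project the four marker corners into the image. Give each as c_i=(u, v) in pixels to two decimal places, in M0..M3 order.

Intrinsics K: fx=555.9, fy=814.0, cx=314.5, cy=221.0
Marker side s = 0.234 m; corners in marker frame (Z=0):
  M0 = (-0.1170, +0.1170, 0)
  M1 = (+0.1170, +0.1170, 0)
  M2 = (+0.1170, -0.1170, 0)
  M3 = (-0.1170, -0.1170, 0)
rvec = (0.2167, -0.3434, 0.0338), |rvec| = θ = 0.40746 rad = 23.346°
Rodrigues: sinθ=0.39628, 1−cosθ=0.08187; R = I + sinθ·[k]× + (1−cosθ)·[k]×²:
    [+0.94129 -0.06957 -0.33036]
    [-0.00382 +0.97628 -0.21648]
    [+0.33759 +0.20503 +0.91869]
t = (0.4746, 0.2363, 1.3918) m
M0: Pc = R·M0+t = (+0.35633, +0.35097, +1.37629); u = 555.9·(+0.35633)/1.37629 + 314.5 = 458.4259, v = 814.0·(+0.35097)/1.37629 + 221.0 = 428.5806
M1: Pc = R·M1+t = (+0.57659, +0.35008, +1.45529); u = 555.9·(+0.57659)/1.45529 + 314.5 = 534.7501, v = 814.0·(+0.35008)/1.45529 + 221.0 = 416.8124
M2: Pc = R·M2+t = (+0.59287, +0.12163, +1.40731); u = 555.9·(+0.59287)/1.40731 + 314.5 = 548.6890, v = 814.0·(+0.12163)/1.40731 + 221.0 = 291.3507
M3: Pc = R·M3+t = (+0.37261, +0.12252, +1.32831); u = 555.9·(+0.37261)/1.32831 + 314.5 = 470.4371, v = 814.0·(+0.12252)/1.32831 + 221.0 = 296.0827

c0=(458.43, 428.58) c1=(534.75, 416.81) c2=(548.69, 291.35) c3=(470.44, 296.08)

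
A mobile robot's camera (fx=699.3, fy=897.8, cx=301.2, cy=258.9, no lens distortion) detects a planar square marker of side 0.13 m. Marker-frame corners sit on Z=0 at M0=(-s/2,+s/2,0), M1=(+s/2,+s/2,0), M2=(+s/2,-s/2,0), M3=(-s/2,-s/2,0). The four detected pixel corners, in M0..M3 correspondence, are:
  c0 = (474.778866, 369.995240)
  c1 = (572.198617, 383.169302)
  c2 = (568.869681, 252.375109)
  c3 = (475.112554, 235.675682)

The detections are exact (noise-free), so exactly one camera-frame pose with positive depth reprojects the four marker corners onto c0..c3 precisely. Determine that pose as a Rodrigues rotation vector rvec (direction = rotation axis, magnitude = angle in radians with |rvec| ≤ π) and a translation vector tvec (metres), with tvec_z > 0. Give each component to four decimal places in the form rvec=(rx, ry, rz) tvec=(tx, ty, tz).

Intrinsics K: fx=699.3, fy=897.8, cx=301.2, cy=258.9
Marker side s = 0.13 m; corners in marker frame (Z=0):
  M0 = (-0.0650, +0.0650, 0)
  M1 = (+0.0650, +0.0650, 0)
  M2 = (+0.0650, -0.0650, 0)
  M3 = (-0.0650, -0.0650, 0)
Detected image corners:
  c0 = (474.778866, 369.995240) px
  c1 = (572.198617, 383.169302) px
  c2 = (568.869681, 252.375109) px
  c3 = (475.112554, 235.675682) px
Planar DLT: solve 8×8 A·h = b for H (H[2,2]=1):
  H  [+859.54453 -144.28661 +523.46543]
  H  [+189.07873 +926.84032 +309.13361]
  H  [+0.23821 -0.29848 +1.00000]
B = K⁻¹H; ‖b₁‖=1.160170, ‖b₂‖=1.160170; λ = 2/(‖b₁‖+‖b₂‖) = 0.861943, sign → tz>0 ⇒ λ=+0.861943
r₁ = λ·B[:,0] = (+0.97102,+0.12232,+0.20532); r₂ = λ·B[:,1] = (-0.06703,+0.96401,-0.25727)
r₃ = r₁×r₂ = (-0.22940,+0.23605,+0.94427); SVD([r₁ r₂ r₃]) → R = UVᵀ:
  R  [+0.97102 -0.06703 -0.22940]
  R  [+0.12232 +0.96401 +0.23605]
  R  [+0.20532 -0.25727 +0.94427]
t = (+0.27396, +0.04823, +0.86194) m
tr R = 2.879307; θ = arccos((tr R − 1)/2) = 0.349180 rad = 20.007°
axis k = ((R−Rᵀ)₃₂, (R−Rᵀ)₁₃, (R−Rᵀ)₂₁) / (2 sinθ) = (-0.720956, -0.635329, +0.276728)
rvec = θ·k = (-0.251743, -0.221844, +0.096628)

rvec=(-0.2517, -0.2218, 0.0966) tvec=(0.2740, 0.0482, 0.8619)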